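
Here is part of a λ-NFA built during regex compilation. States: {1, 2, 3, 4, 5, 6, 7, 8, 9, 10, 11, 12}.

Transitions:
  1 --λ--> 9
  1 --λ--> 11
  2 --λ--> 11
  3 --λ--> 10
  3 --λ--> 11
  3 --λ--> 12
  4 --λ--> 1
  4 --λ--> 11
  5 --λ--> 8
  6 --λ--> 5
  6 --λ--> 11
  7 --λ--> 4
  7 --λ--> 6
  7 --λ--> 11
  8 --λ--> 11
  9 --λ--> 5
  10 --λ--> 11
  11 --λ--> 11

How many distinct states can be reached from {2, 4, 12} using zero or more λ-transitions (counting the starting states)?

8

Start with {2, 4, 12}.
From 2 via λ: add 11.
From 4 via λ: add 1.
From 1 via λ: add 9.
From 9 via λ: add 5.
From 5 via λ: add 8.
λ-closure = {1, 2, 4, 5, 8, 9, 11, 12}, which has 8 states.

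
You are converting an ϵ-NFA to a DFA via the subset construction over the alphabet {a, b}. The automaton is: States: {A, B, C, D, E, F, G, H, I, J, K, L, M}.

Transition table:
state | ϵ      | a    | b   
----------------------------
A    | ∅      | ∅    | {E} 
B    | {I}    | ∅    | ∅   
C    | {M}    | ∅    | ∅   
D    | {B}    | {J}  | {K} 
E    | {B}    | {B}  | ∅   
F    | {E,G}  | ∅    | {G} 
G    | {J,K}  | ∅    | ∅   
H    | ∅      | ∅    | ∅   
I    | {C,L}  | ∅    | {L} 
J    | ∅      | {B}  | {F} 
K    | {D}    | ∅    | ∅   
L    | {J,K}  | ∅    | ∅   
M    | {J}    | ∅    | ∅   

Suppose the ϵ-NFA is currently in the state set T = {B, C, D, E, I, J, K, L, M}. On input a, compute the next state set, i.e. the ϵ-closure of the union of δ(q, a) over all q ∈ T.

D on a → {J}.
E on a → {B}.
J on a → {B}.
No a-transition from B, C, I, K, L, M.
Union after reading a: {B, J}.
Now take the ϵ-closure:
From B via ϵ: add I.
From I via ϵ: add C, L.
From C via ϵ: add M.
From L via ϵ: add K.
From K via ϵ: add D.
No new states can be added; the closed set is {B, C, D, I, J, K, L, M}.

{B, C, D, I, J, K, L, M}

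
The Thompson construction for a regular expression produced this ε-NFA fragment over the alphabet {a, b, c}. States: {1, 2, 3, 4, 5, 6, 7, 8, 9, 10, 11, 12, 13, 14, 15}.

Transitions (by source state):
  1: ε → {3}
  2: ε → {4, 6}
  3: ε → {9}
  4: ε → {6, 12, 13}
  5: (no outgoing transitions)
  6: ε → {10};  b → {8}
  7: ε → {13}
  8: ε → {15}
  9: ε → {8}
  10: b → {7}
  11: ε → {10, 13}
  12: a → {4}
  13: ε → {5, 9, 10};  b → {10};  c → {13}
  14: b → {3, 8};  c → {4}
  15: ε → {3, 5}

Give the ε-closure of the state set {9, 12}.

Start with {9, 12}.
From 9 via ε: add 8.
From 8 via ε: add 15.
From 15 via ε: add 3, 5.
No new states can be added; the closed set is {3, 5, 8, 9, 12, 15}.

{3, 5, 8, 9, 12, 15}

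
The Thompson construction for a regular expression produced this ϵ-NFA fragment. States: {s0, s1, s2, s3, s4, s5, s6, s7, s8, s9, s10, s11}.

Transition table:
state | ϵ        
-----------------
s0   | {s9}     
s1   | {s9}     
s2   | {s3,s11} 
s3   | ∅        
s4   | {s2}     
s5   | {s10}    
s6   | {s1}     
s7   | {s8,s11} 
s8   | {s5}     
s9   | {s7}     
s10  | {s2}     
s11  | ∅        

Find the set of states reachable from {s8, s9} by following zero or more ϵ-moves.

Start with {s8, s9}.
From s8 via ϵ: add s5.
From s9 via ϵ: add s7.
From s5 via ϵ: add s10.
From s7 via ϵ: add s11.
From s10 via ϵ: add s2.
From s2 via ϵ: add s3.
No new states can be added; the closed set is {s2, s3, s5, s7, s8, s9, s10, s11}.

{s2, s3, s5, s7, s8, s9, s10, s11}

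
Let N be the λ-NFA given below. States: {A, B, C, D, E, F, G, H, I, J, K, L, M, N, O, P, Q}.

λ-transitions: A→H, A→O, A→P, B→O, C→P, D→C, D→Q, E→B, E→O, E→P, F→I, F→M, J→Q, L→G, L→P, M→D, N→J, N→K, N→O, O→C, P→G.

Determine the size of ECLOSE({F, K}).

9

Start with {F, K}.
From F via λ: add I, M.
From M via λ: add D.
From D via λ: add C, Q.
From C via λ: add P.
From P via λ: add G.
λ-closure = {C, D, F, G, I, K, M, P, Q}, which has 9 states.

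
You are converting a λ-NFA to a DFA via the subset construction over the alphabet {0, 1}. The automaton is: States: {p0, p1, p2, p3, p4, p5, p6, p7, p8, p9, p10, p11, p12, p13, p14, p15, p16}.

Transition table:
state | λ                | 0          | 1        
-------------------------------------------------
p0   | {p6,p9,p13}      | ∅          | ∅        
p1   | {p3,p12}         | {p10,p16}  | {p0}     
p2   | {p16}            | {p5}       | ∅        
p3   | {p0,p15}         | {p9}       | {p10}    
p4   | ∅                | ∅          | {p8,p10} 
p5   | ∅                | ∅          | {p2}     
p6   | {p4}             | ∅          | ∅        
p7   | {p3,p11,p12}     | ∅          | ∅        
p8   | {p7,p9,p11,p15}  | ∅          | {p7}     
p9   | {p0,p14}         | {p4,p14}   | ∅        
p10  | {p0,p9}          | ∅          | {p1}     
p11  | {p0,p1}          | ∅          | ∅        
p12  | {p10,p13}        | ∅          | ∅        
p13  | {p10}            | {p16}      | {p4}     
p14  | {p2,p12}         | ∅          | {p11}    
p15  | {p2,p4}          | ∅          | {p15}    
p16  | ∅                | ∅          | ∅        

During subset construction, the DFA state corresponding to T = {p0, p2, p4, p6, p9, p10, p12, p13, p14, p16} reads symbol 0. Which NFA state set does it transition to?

p2 on 0 → {p5}.
p9 on 0 → {p4, p14}.
p13 on 0 → {p16}.
No 0-transition from p0, p4, p6, p10, p12, p14, p16.
Union after reading 0: {p4, p5, p14, p16}.
Now take the λ-closure:
From p14 via λ: add p2, p12.
From p12 via λ: add p10, p13.
From p10 via λ: add p0, p9.
From p0 via λ: add p6.
No new states can be added; the closed set is {p0, p2, p4, p5, p6, p9, p10, p12, p13, p14, p16}.

{p0, p2, p4, p5, p6, p9, p10, p12, p13, p14, p16}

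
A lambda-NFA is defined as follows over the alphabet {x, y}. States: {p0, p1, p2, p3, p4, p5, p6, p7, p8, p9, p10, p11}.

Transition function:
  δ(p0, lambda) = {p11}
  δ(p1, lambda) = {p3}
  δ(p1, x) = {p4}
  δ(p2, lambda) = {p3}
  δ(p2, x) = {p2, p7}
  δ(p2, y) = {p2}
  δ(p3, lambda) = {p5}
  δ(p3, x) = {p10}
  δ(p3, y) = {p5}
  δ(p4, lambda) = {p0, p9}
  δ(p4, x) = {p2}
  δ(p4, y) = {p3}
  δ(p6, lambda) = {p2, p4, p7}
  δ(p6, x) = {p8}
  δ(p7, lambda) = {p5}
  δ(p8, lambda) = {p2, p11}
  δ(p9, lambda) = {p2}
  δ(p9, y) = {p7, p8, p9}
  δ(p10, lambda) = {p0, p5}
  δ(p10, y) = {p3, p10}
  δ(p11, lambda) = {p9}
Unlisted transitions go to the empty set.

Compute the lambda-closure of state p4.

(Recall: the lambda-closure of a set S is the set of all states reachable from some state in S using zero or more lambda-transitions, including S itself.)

{p0, p2, p3, p4, p5, p9, p11}

Start with {p4}.
From p4 via lambda: add p0, p9.
From p0 via lambda: add p11.
From p9 via lambda: add p2.
From p2 via lambda: add p3.
From p3 via lambda: add p5.
No new states can be added; the closed set is {p0, p2, p3, p4, p5, p9, p11}.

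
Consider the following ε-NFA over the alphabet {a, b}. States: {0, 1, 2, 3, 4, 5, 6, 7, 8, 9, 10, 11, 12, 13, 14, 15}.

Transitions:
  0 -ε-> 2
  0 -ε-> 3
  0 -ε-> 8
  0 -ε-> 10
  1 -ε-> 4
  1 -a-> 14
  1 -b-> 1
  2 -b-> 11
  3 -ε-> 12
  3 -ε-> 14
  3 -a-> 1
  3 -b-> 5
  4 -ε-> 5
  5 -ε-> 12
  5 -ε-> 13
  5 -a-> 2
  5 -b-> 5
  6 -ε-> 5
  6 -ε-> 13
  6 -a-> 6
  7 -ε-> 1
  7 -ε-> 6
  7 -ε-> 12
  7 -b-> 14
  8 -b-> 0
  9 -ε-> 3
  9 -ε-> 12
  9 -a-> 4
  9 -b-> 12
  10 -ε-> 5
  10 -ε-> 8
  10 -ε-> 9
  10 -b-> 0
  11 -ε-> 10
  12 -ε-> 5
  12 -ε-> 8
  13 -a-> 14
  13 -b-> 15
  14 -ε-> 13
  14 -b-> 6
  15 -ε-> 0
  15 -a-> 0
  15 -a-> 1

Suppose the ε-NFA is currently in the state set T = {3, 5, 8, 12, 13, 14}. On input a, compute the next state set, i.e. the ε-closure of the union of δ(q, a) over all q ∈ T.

3 on a → {1}.
5 on a → {2}.
13 on a → {14}.
No a-transition from 8, 12, 14.
Union after reading a: {1, 2, 14}.
Now take the ε-closure:
From 1 via ε: add 4.
From 14 via ε: add 13.
From 4 via ε: add 5.
From 5 via ε: add 12.
From 12 via ε: add 8.
No new states can be added; the closed set is {1, 2, 4, 5, 8, 12, 13, 14}.

{1, 2, 4, 5, 8, 12, 13, 14}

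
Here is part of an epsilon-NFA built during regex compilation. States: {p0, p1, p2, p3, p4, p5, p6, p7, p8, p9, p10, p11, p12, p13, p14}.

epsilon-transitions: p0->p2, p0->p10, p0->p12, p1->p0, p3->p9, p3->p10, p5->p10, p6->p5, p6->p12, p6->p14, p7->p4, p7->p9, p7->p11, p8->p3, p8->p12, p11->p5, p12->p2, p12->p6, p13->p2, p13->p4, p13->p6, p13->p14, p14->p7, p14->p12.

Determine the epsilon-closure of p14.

{p2, p4, p5, p6, p7, p9, p10, p11, p12, p14}

Start with {p14}.
From p14 via epsilon: add p7, p12.
From p7 via epsilon: add p4, p9, p11.
From p12 via epsilon: add p2, p6.
From p6 via epsilon: add p5.
From p5 via epsilon: add p10.
No new states can be added; the closed set is {p2, p4, p5, p6, p7, p9, p10, p11, p12, p14}.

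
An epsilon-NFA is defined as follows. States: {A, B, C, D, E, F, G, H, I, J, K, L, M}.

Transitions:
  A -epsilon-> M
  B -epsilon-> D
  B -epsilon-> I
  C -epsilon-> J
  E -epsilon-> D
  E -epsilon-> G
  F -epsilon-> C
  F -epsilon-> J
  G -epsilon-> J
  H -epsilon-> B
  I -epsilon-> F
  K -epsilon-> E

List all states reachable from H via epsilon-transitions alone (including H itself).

Start with {H}.
From H via epsilon: add B.
From B via epsilon: add D, I.
From I via epsilon: add F.
From F via epsilon: add C, J.
No new states can be added; the closed set is {B, C, D, F, H, I, J}.

{B, C, D, F, H, I, J}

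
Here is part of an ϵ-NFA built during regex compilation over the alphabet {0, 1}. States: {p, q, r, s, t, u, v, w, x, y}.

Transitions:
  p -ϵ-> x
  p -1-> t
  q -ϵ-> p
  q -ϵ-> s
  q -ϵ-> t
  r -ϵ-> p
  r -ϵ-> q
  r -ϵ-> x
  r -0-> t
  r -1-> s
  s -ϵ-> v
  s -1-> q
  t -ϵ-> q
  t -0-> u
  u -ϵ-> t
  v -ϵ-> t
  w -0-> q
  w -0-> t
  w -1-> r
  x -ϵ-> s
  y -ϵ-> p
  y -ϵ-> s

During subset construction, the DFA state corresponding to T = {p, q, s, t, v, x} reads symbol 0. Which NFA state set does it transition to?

t on 0 → {u}.
No 0-transition from p, q, s, v, x.
Union after reading 0: {u}.
Now take the ϵ-closure:
From u via ϵ: add t.
From t via ϵ: add q.
From q via ϵ: add p, s.
From p via ϵ: add x.
From s via ϵ: add v.
No new states can be added; the closed set is {p, q, s, t, u, v, x}.

{p, q, s, t, u, v, x}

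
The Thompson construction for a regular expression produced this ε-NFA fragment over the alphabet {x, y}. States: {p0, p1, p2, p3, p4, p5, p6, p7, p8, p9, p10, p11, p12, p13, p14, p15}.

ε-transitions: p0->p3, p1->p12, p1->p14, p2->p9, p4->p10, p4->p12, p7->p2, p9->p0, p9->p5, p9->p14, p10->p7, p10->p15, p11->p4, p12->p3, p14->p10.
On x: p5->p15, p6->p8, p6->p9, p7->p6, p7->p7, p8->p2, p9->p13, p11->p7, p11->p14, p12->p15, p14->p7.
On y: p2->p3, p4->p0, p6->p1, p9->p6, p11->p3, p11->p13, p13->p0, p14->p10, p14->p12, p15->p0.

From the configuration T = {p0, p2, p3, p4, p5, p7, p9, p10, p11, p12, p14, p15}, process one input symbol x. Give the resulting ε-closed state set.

{p0, p2, p3, p5, p6, p7, p9, p10, p13, p14, p15}

p5 on x → {p15}.
p7 on x → {p6, p7}.
p9 on x → {p13}.
p11 on x → {p7, p14}.
p12 on x → {p15}.
p14 on x → {p7}.
No x-transition from p0, p2, p3, p4, p10, p15.
Union after reading x: {p6, p7, p13, p14, p15}.
Now take the ε-closure:
From p7 via ε: add p2.
From p14 via ε: add p10.
From p2 via ε: add p9.
From p9 via ε: add p0, p5.
From p0 via ε: add p3.
No new states can be added; the closed set is {p0, p2, p3, p5, p6, p7, p9, p10, p13, p14, p15}.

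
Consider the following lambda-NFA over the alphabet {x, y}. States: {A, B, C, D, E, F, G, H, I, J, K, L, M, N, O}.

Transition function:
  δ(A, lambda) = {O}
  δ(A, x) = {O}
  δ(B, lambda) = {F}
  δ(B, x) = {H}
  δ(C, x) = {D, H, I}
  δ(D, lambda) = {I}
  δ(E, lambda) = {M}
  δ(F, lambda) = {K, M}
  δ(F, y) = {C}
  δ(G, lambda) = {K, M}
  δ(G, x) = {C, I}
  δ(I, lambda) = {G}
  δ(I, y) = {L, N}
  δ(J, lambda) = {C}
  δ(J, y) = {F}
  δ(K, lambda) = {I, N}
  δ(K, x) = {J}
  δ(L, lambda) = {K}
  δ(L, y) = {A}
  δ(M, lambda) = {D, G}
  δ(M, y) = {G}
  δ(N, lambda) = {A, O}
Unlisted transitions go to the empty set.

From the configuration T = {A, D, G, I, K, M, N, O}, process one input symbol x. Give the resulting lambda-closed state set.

A on x → {O}.
G on x → {C, I}.
K on x → {J}.
No x-transition from D, I, M, N, O.
Union after reading x: {C, I, J, O}.
Now take the lambda-closure:
From I via lambda: add G.
From G via lambda: add K, M.
From K via lambda: add N.
From M via lambda: add D.
From N via lambda: add A.
No new states can be added; the closed set is {A, C, D, G, I, J, K, M, N, O}.

{A, C, D, G, I, J, K, M, N, O}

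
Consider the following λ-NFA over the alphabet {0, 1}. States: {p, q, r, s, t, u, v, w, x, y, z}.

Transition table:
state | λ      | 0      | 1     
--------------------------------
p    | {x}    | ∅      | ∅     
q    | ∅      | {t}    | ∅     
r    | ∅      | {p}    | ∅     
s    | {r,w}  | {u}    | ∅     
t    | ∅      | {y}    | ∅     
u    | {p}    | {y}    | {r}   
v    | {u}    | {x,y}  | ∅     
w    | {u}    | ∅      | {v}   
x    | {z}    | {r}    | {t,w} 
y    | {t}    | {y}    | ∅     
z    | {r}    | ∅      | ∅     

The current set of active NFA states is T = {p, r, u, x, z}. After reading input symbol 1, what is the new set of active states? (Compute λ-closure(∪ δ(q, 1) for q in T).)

u on 1 → {r}.
x on 1 → {t, w}.
No 1-transition from p, r, z.
Union after reading 1: {r, t, w}.
Now take the λ-closure:
From w via λ: add u.
From u via λ: add p.
From p via λ: add x.
From x via λ: add z.
No new states can be added; the closed set is {p, r, t, u, w, x, z}.

{p, r, t, u, w, x, z}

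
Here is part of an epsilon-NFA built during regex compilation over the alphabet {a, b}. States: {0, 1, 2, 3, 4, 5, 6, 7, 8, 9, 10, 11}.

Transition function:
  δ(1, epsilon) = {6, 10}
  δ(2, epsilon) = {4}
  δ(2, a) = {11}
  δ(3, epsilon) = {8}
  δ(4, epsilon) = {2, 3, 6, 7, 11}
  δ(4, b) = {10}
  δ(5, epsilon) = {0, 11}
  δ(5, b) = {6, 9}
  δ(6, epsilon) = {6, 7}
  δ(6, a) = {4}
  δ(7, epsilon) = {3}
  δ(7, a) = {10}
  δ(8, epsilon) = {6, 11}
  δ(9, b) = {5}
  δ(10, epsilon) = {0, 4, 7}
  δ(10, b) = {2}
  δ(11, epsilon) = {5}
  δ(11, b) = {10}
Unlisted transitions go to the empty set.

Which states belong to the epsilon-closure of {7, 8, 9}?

Start with {7, 8, 9}.
From 7 via epsilon: add 3.
From 8 via epsilon: add 6, 11.
From 11 via epsilon: add 5.
From 5 via epsilon: add 0.
No new states can be added; the closed set is {0, 3, 5, 6, 7, 8, 9, 11}.

{0, 3, 5, 6, 7, 8, 9, 11}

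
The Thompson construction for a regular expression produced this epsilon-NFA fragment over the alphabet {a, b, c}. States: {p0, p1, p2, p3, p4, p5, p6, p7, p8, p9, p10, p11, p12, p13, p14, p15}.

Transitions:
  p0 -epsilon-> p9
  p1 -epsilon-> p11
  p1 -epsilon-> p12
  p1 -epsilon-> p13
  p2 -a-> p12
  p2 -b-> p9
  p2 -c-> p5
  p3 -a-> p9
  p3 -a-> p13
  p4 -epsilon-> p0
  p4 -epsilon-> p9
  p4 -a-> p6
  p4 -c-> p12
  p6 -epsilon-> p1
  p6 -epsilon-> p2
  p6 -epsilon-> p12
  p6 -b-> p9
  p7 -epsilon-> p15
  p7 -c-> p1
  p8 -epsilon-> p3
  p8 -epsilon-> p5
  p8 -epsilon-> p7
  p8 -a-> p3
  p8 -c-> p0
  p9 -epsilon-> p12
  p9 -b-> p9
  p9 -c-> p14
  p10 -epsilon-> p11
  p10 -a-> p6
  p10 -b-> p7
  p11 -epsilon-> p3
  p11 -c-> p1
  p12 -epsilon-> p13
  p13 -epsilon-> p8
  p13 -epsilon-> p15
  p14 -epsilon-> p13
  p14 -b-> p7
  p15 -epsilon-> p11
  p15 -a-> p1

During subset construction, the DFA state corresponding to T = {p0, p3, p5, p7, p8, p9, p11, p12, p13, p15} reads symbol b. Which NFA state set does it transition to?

p9 on b → {p9}.
No b-transition from p0, p3, p5, p7, p8, p11, p12, p13, p15.
Union after reading b: {p9}.
Now take the epsilon-closure:
From p9 via epsilon: add p12.
From p12 via epsilon: add p13.
From p13 via epsilon: add p8, p15.
From p8 via epsilon: add p3, p5, p7.
From p15 via epsilon: add p11.
No new states can be added; the closed set is {p3, p5, p7, p8, p9, p11, p12, p13, p15}.

{p3, p5, p7, p8, p9, p11, p12, p13, p15}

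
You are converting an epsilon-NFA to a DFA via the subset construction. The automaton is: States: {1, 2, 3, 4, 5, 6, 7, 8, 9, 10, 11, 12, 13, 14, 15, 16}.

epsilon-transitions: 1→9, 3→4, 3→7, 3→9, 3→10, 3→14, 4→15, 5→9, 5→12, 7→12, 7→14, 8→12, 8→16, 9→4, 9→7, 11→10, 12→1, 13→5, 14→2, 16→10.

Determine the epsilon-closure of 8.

{1, 2, 4, 7, 8, 9, 10, 12, 14, 15, 16}

Start with {8}.
From 8 via epsilon: add 12, 16.
From 12 via epsilon: add 1.
From 16 via epsilon: add 10.
From 1 via epsilon: add 9.
From 9 via epsilon: add 4, 7.
From 4 via epsilon: add 15.
From 7 via epsilon: add 14.
From 14 via epsilon: add 2.
No new states can be added; the closed set is {1, 2, 4, 7, 8, 9, 10, 12, 14, 15, 16}.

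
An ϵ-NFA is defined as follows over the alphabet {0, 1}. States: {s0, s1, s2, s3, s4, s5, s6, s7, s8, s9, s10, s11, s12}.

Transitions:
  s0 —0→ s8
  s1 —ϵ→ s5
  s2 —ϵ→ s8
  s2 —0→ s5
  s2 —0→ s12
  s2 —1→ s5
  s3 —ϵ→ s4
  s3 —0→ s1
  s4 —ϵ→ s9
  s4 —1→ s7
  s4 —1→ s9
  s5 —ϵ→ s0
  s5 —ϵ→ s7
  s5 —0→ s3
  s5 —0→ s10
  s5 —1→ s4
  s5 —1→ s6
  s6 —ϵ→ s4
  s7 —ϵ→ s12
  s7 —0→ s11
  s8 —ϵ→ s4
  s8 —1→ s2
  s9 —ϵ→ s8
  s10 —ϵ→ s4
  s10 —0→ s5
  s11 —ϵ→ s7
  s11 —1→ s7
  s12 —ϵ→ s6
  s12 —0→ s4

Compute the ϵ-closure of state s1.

Start with {s1}.
From s1 via ϵ: add s5.
From s5 via ϵ: add s0, s7.
From s7 via ϵ: add s12.
From s12 via ϵ: add s6.
From s6 via ϵ: add s4.
From s4 via ϵ: add s9.
From s9 via ϵ: add s8.
No new states can be added; the closed set is {s0, s1, s4, s5, s6, s7, s8, s9, s12}.

{s0, s1, s4, s5, s6, s7, s8, s9, s12}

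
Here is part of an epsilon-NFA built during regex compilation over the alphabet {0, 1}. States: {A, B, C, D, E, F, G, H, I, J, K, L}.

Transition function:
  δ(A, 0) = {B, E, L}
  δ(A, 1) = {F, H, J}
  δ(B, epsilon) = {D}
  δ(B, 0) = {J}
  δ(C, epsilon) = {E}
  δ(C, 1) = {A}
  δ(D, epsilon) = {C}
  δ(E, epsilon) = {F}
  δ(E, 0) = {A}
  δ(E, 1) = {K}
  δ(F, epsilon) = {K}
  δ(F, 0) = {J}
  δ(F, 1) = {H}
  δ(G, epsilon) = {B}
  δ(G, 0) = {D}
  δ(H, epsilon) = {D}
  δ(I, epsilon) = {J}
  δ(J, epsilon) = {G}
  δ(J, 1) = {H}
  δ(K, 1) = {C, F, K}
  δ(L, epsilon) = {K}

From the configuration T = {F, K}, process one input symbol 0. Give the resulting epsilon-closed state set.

F on 0 → {J}.
No 0-transition from K.
Union after reading 0: {J}.
Now take the epsilon-closure:
From J via epsilon: add G.
From G via epsilon: add B.
From B via epsilon: add D.
From D via epsilon: add C.
From C via epsilon: add E.
From E via epsilon: add F.
From F via epsilon: add K.
No new states can be added; the closed set is {B, C, D, E, F, G, J, K}.

{B, C, D, E, F, G, J, K}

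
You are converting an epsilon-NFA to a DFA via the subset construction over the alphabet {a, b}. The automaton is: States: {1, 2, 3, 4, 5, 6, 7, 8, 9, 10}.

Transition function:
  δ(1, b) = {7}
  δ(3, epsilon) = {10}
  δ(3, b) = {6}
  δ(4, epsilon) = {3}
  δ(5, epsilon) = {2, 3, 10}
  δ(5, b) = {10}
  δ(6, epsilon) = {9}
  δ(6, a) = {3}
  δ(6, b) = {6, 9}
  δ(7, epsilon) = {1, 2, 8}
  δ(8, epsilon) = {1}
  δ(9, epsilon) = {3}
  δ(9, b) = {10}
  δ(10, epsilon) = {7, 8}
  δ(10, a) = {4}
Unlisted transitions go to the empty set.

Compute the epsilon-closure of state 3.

Start with {3}.
From 3 via epsilon: add 10.
From 10 via epsilon: add 7, 8.
From 7 via epsilon: add 1, 2.
No new states can be added; the closed set is {1, 2, 3, 7, 8, 10}.

{1, 2, 3, 7, 8, 10}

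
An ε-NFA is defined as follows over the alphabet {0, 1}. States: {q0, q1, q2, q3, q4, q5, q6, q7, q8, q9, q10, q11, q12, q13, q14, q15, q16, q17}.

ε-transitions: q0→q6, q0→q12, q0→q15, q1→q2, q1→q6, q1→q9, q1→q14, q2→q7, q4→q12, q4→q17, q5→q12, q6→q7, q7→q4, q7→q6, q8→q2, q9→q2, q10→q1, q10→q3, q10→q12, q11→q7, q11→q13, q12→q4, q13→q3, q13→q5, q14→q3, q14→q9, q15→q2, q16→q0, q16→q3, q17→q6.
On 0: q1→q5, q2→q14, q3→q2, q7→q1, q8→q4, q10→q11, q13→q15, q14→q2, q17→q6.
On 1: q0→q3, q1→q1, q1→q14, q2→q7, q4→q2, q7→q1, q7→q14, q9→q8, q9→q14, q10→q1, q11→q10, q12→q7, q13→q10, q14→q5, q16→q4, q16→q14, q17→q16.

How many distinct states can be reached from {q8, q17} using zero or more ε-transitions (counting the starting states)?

7

Start with {q8, q17}.
From q8 via ε: add q2.
From q17 via ε: add q6.
From q2 via ε: add q7.
From q7 via ε: add q4.
From q4 via ε: add q12.
ε-closure = {q2, q4, q6, q7, q8, q12, q17}, which has 7 states.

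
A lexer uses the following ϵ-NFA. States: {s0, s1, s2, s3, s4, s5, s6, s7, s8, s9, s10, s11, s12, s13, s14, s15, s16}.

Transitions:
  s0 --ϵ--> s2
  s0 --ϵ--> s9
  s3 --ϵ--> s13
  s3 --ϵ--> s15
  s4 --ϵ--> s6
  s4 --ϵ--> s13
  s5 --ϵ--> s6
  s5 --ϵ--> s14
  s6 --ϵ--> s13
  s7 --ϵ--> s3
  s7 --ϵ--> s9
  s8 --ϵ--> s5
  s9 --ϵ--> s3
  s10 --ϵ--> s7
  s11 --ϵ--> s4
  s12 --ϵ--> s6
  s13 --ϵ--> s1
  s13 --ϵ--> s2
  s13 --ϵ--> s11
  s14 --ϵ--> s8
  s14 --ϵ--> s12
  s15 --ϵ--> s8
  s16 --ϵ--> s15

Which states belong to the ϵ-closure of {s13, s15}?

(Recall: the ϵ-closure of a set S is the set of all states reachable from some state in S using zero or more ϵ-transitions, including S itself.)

Start with {s13, s15}.
From s13 via ϵ: add s1, s2, s11.
From s15 via ϵ: add s8.
From s8 via ϵ: add s5.
From s11 via ϵ: add s4.
From s4 via ϵ: add s6.
From s5 via ϵ: add s14.
From s14 via ϵ: add s12.
No new states can be added; the closed set is {s1, s2, s4, s5, s6, s8, s11, s12, s13, s14, s15}.

{s1, s2, s4, s5, s6, s8, s11, s12, s13, s14, s15}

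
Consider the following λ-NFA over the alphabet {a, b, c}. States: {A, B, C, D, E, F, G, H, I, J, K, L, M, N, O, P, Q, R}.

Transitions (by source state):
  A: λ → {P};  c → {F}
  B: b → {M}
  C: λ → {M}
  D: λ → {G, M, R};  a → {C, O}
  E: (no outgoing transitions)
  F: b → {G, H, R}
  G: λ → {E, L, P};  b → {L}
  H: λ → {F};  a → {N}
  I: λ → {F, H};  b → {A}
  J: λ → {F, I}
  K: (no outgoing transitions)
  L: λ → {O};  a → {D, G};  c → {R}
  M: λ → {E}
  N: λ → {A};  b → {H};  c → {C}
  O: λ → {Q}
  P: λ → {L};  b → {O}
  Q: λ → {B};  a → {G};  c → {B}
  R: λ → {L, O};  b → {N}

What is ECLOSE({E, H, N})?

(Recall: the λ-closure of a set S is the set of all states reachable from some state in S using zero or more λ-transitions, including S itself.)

Start with {E, H, N}.
From H via λ: add F.
From N via λ: add A.
From A via λ: add P.
From P via λ: add L.
From L via λ: add O.
From O via λ: add Q.
From Q via λ: add B.
No new states can be added; the closed set is {A, B, E, F, H, L, N, O, P, Q}.

{A, B, E, F, H, L, N, O, P, Q}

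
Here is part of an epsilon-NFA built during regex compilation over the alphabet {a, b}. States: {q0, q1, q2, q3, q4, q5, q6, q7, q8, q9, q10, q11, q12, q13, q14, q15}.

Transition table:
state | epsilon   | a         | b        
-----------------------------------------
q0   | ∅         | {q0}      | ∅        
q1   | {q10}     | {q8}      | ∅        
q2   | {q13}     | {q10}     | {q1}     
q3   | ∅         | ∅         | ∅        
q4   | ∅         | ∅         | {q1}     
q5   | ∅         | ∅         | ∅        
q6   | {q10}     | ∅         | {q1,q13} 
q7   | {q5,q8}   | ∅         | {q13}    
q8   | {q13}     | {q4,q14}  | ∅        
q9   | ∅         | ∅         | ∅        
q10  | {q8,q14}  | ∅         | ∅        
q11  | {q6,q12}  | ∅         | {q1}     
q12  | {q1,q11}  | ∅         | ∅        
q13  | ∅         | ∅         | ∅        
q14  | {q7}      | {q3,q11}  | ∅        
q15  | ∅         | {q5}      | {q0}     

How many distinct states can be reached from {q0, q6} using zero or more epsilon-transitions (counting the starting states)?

Start with {q0, q6}.
From q6 via epsilon: add q10.
From q10 via epsilon: add q8, q14.
From q8 via epsilon: add q13.
From q14 via epsilon: add q7.
From q7 via epsilon: add q5.
epsilon-closure = {q0, q5, q6, q7, q8, q10, q13, q14}, which has 8 states.

8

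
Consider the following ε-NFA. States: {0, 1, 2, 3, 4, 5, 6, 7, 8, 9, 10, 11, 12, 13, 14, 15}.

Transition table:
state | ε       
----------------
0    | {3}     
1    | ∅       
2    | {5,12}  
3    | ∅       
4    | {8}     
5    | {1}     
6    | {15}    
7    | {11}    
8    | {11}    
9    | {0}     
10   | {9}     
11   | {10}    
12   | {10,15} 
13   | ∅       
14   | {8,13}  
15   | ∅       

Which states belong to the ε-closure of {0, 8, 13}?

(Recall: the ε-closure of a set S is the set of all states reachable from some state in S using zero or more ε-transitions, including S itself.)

{0, 3, 8, 9, 10, 11, 13}

Start with {0, 8, 13}.
From 0 via ε: add 3.
From 8 via ε: add 11.
From 11 via ε: add 10.
From 10 via ε: add 9.
No new states can be added; the closed set is {0, 3, 8, 9, 10, 11, 13}.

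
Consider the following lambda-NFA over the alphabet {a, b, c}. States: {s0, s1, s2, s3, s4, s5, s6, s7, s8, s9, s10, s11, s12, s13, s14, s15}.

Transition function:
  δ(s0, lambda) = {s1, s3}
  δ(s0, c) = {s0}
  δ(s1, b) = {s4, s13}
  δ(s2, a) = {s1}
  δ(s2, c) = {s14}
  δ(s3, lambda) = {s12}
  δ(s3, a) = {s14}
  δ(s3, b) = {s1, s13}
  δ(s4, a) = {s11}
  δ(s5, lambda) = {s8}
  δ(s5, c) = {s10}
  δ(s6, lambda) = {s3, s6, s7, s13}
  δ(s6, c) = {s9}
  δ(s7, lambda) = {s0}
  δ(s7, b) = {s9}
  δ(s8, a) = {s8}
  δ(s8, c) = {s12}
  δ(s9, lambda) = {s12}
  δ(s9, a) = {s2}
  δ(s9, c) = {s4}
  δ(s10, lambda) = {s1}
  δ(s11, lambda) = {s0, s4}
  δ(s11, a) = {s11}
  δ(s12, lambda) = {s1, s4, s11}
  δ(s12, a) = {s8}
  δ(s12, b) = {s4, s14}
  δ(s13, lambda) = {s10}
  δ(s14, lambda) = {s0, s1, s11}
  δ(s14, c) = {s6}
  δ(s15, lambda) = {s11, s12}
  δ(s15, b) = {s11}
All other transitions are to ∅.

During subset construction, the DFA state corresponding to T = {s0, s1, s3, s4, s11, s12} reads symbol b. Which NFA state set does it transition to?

{s0, s1, s3, s4, s10, s11, s12, s13, s14}

s1 on b → {s4, s13}.
s3 on b → {s1, s13}.
s12 on b → {s4, s14}.
No b-transition from s0, s4, s11.
Union after reading b: {s1, s4, s13, s14}.
Now take the lambda-closure:
From s13 via lambda: add s10.
From s14 via lambda: add s0, s11.
From s0 via lambda: add s3.
From s3 via lambda: add s12.
No new states can be added; the closed set is {s0, s1, s3, s4, s10, s11, s12, s13, s14}.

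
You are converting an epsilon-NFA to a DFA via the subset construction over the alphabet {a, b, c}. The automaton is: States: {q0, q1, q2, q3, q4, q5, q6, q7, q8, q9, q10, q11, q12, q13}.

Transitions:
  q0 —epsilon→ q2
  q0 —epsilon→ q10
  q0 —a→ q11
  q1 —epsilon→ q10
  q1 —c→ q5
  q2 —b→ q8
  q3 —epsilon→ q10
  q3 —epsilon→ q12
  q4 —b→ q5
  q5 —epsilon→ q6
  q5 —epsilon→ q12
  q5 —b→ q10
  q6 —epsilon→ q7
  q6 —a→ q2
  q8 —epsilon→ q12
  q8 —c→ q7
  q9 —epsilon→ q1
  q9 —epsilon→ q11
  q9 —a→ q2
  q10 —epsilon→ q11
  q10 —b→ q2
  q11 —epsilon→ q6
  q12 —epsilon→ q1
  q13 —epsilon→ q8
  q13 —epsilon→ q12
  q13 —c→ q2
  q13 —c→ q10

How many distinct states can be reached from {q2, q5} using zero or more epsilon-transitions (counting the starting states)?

Start with {q2, q5}.
From q5 via epsilon: add q6, q12.
From q6 via epsilon: add q7.
From q12 via epsilon: add q1.
From q1 via epsilon: add q10.
From q10 via epsilon: add q11.
epsilon-closure = {q1, q2, q5, q6, q7, q10, q11, q12}, which has 8 states.

8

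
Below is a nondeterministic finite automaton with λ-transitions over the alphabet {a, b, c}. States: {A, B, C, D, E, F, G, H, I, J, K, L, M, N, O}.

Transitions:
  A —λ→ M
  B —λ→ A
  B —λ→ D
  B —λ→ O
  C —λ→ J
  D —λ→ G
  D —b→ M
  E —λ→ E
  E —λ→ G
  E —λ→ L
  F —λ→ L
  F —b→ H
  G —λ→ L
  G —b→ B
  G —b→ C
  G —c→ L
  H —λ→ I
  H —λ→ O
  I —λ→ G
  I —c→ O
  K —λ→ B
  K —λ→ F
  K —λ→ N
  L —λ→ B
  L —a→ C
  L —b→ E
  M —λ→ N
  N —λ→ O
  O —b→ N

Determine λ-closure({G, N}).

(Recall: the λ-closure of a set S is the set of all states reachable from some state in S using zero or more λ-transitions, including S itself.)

Start with {G, N}.
From G via λ: add L.
From N via λ: add O.
From L via λ: add B.
From B via λ: add A, D.
From A via λ: add M.
No new states can be added; the closed set is {A, B, D, G, L, M, N, O}.

{A, B, D, G, L, M, N, O}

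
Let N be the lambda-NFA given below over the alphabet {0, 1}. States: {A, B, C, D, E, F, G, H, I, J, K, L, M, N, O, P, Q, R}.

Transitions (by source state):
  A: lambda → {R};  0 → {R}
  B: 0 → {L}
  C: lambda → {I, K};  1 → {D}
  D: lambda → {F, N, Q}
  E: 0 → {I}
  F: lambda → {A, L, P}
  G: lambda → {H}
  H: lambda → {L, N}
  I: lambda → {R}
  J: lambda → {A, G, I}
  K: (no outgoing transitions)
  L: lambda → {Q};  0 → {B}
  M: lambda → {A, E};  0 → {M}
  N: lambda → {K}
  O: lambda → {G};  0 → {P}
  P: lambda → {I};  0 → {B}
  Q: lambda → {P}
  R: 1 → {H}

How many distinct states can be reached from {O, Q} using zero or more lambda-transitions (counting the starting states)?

Start with {O, Q}.
From O via lambda: add G.
From Q via lambda: add P.
From G via lambda: add H.
From P via lambda: add I.
From H via lambda: add L, N.
From I via lambda: add R.
From N via lambda: add K.
lambda-closure = {G, H, I, K, L, N, O, P, Q, R}, which has 10 states.

10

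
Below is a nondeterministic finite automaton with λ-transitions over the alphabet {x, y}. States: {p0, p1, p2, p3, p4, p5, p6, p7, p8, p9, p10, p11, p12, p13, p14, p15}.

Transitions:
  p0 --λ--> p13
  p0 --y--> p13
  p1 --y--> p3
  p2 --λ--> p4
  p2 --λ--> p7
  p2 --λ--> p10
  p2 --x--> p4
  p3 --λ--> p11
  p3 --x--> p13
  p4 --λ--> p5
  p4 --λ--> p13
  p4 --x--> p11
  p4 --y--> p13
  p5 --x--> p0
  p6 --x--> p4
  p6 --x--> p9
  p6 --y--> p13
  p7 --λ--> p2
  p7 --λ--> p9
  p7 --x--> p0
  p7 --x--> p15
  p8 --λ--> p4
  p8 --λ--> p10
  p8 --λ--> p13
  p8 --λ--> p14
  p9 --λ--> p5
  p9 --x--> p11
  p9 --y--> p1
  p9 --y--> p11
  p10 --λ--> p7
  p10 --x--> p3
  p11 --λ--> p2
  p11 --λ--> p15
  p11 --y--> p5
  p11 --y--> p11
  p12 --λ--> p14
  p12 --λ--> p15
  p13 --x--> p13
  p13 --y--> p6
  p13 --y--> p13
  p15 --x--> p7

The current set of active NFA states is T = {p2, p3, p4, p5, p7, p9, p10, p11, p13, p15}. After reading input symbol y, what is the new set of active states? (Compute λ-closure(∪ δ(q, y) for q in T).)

p4 on y → {p13}.
p9 on y → {p1, p11}.
p11 on y → {p5, p11}.
p13 on y → {p6, p13}.
No y-transition from p2, p3, p5, p7, p10, p15.
Union after reading y: {p1, p5, p6, p11, p13}.
Now take the λ-closure:
From p11 via λ: add p2, p15.
From p2 via λ: add p4, p7, p10.
From p7 via λ: add p9.
No new states can be added; the closed set is {p1, p2, p4, p5, p6, p7, p9, p10, p11, p13, p15}.

{p1, p2, p4, p5, p6, p7, p9, p10, p11, p13, p15}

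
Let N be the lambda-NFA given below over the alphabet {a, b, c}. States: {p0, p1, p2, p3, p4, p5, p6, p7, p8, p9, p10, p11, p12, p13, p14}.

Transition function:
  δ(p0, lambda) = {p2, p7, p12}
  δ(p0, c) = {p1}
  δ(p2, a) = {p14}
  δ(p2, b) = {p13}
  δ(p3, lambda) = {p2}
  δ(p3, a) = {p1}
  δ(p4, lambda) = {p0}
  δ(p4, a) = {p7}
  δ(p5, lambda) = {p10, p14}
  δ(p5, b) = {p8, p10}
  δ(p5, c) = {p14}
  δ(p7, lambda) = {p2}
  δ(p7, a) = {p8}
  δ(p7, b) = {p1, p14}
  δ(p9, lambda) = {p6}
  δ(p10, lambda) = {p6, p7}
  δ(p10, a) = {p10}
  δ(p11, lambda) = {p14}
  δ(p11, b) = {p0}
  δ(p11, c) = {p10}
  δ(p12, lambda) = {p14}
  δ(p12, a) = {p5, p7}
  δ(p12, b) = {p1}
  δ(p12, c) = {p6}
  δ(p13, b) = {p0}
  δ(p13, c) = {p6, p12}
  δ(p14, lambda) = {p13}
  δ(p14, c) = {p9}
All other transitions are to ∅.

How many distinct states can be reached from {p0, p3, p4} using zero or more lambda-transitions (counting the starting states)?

8

Start with {p0, p3, p4}.
From p0 via lambda: add p2, p7, p12.
From p12 via lambda: add p14.
From p14 via lambda: add p13.
lambda-closure = {p0, p2, p3, p4, p7, p12, p13, p14}, which has 8 states.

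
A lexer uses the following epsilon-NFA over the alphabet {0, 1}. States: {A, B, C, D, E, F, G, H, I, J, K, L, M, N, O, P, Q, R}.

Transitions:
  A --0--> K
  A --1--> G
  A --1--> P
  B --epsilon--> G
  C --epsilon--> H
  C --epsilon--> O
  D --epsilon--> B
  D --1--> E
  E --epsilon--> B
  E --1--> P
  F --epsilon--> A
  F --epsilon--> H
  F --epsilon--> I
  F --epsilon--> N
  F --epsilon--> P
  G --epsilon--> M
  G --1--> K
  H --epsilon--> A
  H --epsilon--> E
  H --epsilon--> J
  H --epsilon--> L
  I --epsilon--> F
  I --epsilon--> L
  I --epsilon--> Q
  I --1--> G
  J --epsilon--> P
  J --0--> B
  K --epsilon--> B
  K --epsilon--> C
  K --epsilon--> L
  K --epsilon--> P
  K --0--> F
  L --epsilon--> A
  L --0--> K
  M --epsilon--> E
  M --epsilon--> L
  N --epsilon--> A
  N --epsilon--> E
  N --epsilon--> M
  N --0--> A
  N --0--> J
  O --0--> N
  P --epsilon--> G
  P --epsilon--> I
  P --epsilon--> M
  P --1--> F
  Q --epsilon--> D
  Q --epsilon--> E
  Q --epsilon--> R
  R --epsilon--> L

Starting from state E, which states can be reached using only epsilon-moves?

{A, B, E, G, L, M}

Start with {E}.
From E via epsilon: add B.
From B via epsilon: add G.
From G via epsilon: add M.
From M via epsilon: add L.
From L via epsilon: add A.
No new states can be added; the closed set is {A, B, E, G, L, M}.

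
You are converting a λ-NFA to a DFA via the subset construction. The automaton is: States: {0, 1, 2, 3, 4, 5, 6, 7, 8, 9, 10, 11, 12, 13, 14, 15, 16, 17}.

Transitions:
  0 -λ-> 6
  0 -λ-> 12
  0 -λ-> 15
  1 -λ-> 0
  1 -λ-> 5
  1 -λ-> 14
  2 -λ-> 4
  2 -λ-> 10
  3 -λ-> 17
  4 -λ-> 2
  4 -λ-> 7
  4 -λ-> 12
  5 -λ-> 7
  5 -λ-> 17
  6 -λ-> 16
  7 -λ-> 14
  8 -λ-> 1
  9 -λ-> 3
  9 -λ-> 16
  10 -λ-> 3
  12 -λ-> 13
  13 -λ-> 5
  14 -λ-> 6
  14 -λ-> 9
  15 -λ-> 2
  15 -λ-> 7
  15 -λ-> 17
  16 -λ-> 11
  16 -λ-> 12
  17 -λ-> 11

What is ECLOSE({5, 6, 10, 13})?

Start with {5, 6, 10, 13}.
From 5 via λ: add 7, 17.
From 6 via λ: add 16.
From 10 via λ: add 3.
From 7 via λ: add 14.
From 16 via λ: add 11, 12.
From 14 via λ: add 9.
No new states can be added; the closed set is {3, 5, 6, 7, 9, 10, 11, 12, 13, 14, 16, 17}.

{3, 5, 6, 7, 9, 10, 11, 12, 13, 14, 16, 17}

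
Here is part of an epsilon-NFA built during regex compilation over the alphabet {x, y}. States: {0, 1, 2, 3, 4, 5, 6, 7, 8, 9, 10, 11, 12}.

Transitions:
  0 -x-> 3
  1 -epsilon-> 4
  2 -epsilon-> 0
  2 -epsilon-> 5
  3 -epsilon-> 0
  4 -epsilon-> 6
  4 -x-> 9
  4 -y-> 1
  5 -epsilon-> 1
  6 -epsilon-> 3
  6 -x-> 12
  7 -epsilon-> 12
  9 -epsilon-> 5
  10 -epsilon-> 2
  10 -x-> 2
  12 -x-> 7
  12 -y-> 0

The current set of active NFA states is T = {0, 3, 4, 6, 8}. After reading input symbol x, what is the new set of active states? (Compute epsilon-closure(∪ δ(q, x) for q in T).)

{0, 1, 3, 4, 5, 6, 9, 12}

0 on x → {3}.
4 on x → {9}.
6 on x → {12}.
No x-transition from 3, 8.
Union after reading x: {3, 9, 12}.
Now take the epsilon-closure:
From 3 via epsilon: add 0.
From 9 via epsilon: add 5.
From 5 via epsilon: add 1.
From 1 via epsilon: add 4.
From 4 via epsilon: add 6.
No new states can be added; the closed set is {0, 1, 3, 4, 5, 6, 9, 12}.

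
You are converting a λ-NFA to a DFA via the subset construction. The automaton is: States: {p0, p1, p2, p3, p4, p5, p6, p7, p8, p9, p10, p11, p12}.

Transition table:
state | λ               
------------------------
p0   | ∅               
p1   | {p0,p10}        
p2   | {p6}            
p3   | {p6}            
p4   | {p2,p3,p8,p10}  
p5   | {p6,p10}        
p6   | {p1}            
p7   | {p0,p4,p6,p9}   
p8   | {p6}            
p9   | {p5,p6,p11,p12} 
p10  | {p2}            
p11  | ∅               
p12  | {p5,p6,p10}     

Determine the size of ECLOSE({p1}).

Start with {p1}.
From p1 via λ: add p0, p10.
From p10 via λ: add p2.
From p2 via λ: add p6.
λ-closure = {p0, p1, p2, p6, p10}, which has 5 states.

5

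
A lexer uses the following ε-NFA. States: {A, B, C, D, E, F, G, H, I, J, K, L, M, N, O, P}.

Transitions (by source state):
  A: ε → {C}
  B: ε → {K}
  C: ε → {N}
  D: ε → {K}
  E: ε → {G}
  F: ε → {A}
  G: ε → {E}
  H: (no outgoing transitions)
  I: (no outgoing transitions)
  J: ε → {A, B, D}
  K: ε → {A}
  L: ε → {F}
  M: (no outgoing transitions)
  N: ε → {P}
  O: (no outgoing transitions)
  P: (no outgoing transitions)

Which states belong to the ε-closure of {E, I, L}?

Start with {E, I, L}.
From E via ε: add G.
From L via ε: add F.
From F via ε: add A.
From A via ε: add C.
From C via ε: add N.
From N via ε: add P.
No new states can be added; the closed set is {A, C, E, F, G, I, L, N, P}.

{A, C, E, F, G, I, L, N, P}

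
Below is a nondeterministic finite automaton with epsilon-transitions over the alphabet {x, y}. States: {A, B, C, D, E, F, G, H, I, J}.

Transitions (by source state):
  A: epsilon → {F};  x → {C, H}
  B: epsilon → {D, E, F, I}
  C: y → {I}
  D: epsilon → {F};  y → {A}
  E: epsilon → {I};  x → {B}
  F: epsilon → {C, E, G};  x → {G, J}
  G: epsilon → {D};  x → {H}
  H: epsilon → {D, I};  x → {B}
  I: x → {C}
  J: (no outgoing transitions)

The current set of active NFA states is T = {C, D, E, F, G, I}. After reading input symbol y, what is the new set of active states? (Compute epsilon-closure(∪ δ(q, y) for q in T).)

C on y → {I}.
D on y → {A}.
No y-transition from E, F, G, I.
Union after reading y: {A, I}.
Now take the epsilon-closure:
From A via epsilon: add F.
From F via epsilon: add C, E, G.
From G via epsilon: add D.
No new states can be added; the closed set is {A, C, D, E, F, G, I}.

{A, C, D, E, F, G, I}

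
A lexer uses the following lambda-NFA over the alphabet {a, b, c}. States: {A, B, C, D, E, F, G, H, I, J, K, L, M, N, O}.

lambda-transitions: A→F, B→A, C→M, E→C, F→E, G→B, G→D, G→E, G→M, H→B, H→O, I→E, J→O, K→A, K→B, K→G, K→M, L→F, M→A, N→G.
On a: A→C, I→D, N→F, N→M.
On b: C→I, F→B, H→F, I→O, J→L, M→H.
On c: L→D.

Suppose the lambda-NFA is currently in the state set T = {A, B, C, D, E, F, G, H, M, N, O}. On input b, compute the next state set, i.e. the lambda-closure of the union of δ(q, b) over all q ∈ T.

C on b → {I}.
F on b → {B}.
H on b → {F}.
M on b → {H}.
No b-transition from A, B, D, E, G, N, O.
Union after reading b: {B, F, H, I}.
Now take the lambda-closure:
From B via lambda: add A.
From F via lambda: add E.
From H via lambda: add O.
From E via lambda: add C.
From C via lambda: add M.
No new states can be added; the closed set is {A, B, C, E, F, H, I, M, O}.

{A, B, C, E, F, H, I, M, O}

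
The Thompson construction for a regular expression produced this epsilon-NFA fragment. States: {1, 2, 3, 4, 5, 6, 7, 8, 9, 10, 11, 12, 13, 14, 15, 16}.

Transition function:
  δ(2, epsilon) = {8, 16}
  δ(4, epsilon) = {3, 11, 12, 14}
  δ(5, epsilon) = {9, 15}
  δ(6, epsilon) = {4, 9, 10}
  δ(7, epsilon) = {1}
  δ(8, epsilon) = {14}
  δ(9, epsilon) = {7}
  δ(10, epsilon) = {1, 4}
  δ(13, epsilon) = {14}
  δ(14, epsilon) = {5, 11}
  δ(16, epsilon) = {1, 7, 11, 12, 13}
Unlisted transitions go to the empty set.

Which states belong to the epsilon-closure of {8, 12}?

Start with {8, 12}.
From 8 via epsilon: add 14.
From 14 via epsilon: add 5, 11.
From 5 via epsilon: add 9, 15.
From 9 via epsilon: add 7.
From 7 via epsilon: add 1.
No new states can be added; the closed set is {1, 5, 7, 8, 9, 11, 12, 14, 15}.

{1, 5, 7, 8, 9, 11, 12, 14, 15}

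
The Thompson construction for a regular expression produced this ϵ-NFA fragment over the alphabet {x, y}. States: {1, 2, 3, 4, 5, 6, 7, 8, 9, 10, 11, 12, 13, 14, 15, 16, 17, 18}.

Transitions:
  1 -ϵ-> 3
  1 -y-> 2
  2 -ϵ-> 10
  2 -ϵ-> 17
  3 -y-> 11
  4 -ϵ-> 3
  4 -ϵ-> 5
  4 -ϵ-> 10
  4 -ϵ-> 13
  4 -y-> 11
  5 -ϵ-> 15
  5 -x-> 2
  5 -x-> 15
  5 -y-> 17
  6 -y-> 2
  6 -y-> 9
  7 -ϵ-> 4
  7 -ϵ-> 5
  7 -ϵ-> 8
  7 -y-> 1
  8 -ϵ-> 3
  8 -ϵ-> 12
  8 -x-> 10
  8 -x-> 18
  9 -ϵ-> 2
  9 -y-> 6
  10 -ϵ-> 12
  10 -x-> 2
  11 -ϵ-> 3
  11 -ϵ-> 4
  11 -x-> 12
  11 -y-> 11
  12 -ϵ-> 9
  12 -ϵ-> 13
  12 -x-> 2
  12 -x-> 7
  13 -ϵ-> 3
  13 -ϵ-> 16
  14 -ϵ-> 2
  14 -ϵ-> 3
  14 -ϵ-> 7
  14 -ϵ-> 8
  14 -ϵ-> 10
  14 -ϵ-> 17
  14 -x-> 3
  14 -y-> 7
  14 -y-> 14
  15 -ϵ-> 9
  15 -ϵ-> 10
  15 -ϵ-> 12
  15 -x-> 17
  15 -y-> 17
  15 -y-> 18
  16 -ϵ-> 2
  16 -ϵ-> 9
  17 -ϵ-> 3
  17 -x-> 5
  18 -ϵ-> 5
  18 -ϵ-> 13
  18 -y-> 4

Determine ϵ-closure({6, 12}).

Start with {6, 12}.
From 12 via ϵ: add 9, 13.
From 9 via ϵ: add 2.
From 13 via ϵ: add 3, 16.
From 2 via ϵ: add 10, 17.
No new states can be added; the closed set is {2, 3, 6, 9, 10, 12, 13, 16, 17}.

{2, 3, 6, 9, 10, 12, 13, 16, 17}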